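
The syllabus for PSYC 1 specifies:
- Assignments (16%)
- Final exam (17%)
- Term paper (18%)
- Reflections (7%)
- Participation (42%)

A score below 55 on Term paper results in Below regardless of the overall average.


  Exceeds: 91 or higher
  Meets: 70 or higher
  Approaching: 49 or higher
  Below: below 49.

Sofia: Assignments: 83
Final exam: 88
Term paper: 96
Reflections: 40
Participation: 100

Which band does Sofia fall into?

Meets

Term paper score 96 ≥ 55: minimum met.
Weighted total:
  Assignments 83 × 0.16 = 13.28
  Final exam 88 × 0.17 = 14.96
  Term paper 96 × 0.18 = 17.28
  Reflections 40 × 0.07 = 2.8
  Participation 100 × 0.42 = 42
Sum = 90.32
90.32 is ≥ 70 and < 91 → Meets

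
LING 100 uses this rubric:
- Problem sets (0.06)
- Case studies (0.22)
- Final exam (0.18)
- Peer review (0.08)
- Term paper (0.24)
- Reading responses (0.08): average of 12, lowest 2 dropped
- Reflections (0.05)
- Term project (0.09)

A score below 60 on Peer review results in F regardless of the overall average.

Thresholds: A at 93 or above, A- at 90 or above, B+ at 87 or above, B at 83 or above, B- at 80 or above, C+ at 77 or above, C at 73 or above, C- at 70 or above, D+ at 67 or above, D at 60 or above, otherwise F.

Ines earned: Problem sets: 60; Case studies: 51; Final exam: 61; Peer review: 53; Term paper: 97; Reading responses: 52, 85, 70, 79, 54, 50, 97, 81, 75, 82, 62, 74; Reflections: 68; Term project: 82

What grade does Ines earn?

Reading responses: drop 50, 52 → average of remaining 10 = 759/10 = 75.9
Peer review score 53 < 60: minimum not met.
Weighted total:
  Problem sets 60 × 0.06 = 3.6
  Case studies 51 × 0.22 = 11.22
  Final exam 61 × 0.18 = 10.98
  Peer review 53 × 0.08 = 4.24
  Term paper 97 × 0.24 = 23.28
  Reading responses 75.9 × 0.08 = 6.072
  Reflections 68 × 0.05 = 3.4
  Term project 82 × 0.09 = 7.38
Sum = 70.172
Because the Peer review minimum was not met, the result is F.

F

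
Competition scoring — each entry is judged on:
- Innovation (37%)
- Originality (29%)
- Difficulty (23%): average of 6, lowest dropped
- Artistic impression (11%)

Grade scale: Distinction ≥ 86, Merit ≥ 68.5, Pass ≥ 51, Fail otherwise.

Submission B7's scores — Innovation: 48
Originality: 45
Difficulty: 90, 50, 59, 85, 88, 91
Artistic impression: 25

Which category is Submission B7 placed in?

Difficulty: drop 50 → average of remaining 5 = 413/5 = 82.6
Weighted total:
  Innovation 48 × 0.37 = 17.76
  Originality 45 × 0.29 = 13.05
  Difficulty 82.6 × 0.23 = 18.998
  Artistic impression 25 × 0.11 = 2.75
Sum = 52.558
52.558 is ≥ 51 and < 68.5 → Pass

Pass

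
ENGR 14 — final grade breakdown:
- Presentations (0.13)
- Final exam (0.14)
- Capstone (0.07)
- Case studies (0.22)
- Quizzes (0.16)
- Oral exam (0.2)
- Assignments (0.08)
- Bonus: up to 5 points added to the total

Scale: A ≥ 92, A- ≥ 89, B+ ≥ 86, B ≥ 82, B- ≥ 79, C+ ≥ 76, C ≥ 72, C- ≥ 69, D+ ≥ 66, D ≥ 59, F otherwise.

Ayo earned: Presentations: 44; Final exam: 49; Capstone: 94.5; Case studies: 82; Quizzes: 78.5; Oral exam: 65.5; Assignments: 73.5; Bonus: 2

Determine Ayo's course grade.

C-

Weighted total:
  Presentations 44 × 0.13 = 5.72
  Final exam 49 × 0.14 = 6.86
  Capstone 94.5 × 0.07 = 6.615
  Case studies 82 × 0.22 = 18.04
  Quizzes 78.5 × 0.16 = 12.56
  Oral exam 65.5 × 0.2 = 13.1
  Assignments 73.5 × 0.08 = 5.88
Sum = 68.775
Bonus: 68.775 + 2 = 70.775
70.775 is ≥ 69 and < 72 → C-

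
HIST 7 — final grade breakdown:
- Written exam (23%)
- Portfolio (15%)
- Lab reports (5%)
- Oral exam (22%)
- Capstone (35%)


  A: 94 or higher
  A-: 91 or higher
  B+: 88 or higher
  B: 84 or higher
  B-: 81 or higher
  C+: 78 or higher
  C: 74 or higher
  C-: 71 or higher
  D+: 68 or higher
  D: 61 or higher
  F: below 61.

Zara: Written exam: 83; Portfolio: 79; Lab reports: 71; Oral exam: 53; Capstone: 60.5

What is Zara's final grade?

Weighted total:
  Written exam 83 × 0.23 = 19.09
  Portfolio 79 × 0.15 = 11.85
  Lab reports 71 × 0.05 = 3.55
  Oral exam 53 × 0.22 = 11.66
  Capstone 60.5 × 0.35 = 21.175
Sum = 67.325
67.325 is ≥ 61 and < 68 → D

D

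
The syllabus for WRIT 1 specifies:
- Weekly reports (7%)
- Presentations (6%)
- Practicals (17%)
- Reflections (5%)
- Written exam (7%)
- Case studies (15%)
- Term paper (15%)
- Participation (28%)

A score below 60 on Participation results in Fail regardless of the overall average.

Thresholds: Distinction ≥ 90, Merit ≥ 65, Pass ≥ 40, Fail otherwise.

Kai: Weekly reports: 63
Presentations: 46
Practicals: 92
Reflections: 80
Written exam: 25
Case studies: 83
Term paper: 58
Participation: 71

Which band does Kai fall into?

Participation score 71 ≥ 60: minimum met.
Weighted total:
  Weekly reports 63 × 0.07 = 4.41
  Presentations 46 × 0.06 = 2.76
  Practicals 92 × 0.17 = 15.64
  Reflections 80 × 0.05 = 4
  Written exam 25 × 0.07 = 1.75
  Case studies 83 × 0.15 = 12.45
  Term paper 58 × 0.15 = 8.7
  Participation 71 × 0.28 = 19.88
Sum = 69.59
69.59 is ≥ 65 and < 90 → Merit

Merit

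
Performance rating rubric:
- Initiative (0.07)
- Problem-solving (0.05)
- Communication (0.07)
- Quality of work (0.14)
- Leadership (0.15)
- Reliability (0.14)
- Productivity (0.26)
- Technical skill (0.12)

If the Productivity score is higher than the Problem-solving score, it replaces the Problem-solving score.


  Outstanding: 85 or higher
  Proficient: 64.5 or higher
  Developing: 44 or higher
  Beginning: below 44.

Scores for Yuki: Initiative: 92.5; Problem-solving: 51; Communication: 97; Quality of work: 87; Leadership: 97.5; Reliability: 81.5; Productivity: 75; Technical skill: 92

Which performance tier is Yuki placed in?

Outstanding

Productivity (75) > Problem-solving (51), so Problem-solving counts as 75.
Weighted total:
  Initiative 92.5 × 0.07 = 6.475
  Problem-solving 75 × 0.05 = 3.75
  Communication 97 × 0.07 = 6.79
  Quality of work 87 × 0.14 = 12.18
  Leadership 97.5 × 0.15 = 14.625
  Reliability 81.5 × 0.14 = 11.41
  Productivity 75 × 0.26 = 19.5
  Technical skill 92 × 0.12 = 11.04
Sum = 85.77
85.77 ≥ 85 → Outstanding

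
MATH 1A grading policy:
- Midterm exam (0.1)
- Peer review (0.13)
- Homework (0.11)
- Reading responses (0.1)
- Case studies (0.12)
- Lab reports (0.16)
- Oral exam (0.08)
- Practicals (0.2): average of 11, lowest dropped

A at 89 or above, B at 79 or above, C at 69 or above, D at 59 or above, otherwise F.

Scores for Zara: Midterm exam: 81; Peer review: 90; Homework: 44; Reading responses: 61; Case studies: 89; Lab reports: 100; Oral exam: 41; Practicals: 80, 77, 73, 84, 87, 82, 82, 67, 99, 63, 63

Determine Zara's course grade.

Practicals: drop 63 → average of remaining 10 = 794/10 = 79.4
Weighted total:
  Midterm exam 81 × 0.1 = 8.1
  Peer review 90 × 0.13 = 11.7
  Homework 44 × 0.11 = 4.84
  Reading responses 61 × 0.1 = 6.1
  Case studies 89 × 0.12 = 10.68
  Lab reports 100 × 0.16 = 16
  Oral exam 41 × 0.08 = 3.28
  Practicals 79.4 × 0.2 = 15.88
Sum = 76.58
76.58 is ≥ 69 and < 79 → C

C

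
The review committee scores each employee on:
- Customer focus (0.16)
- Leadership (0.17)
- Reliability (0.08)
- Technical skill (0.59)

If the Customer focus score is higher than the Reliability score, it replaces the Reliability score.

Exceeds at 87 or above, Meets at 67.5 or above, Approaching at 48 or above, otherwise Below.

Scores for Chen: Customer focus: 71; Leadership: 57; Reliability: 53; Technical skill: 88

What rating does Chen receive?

Customer focus (71) > Reliability (53), so Reliability counts as 71.
Weighted total:
  Customer focus 71 × 0.16 = 11.36
  Leadership 57 × 0.17 = 9.69
  Reliability 71 × 0.08 = 5.68
  Technical skill 88 × 0.59 = 51.92
Sum = 78.65
78.65 is ≥ 67.5 and < 87 → Meets

Meets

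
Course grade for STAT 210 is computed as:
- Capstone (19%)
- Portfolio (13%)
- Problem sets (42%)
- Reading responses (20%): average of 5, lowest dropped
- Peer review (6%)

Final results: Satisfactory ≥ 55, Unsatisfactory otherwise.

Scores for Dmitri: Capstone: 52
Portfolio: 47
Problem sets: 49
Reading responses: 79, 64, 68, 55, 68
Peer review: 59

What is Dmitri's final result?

Unsatisfactory

Reading responses: drop 55 → average of remaining 4 = 279/4 = 69.75
Weighted total:
  Capstone 52 × 0.19 = 9.88
  Portfolio 47 × 0.13 = 6.11
  Problem sets 49 × 0.42 = 20.58
  Reading responses 69.75 × 0.2 = 13.95
  Peer review 59 × 0.06 = 3.54
Sum = 54.06
54.06 < 55 → Unsatisfactory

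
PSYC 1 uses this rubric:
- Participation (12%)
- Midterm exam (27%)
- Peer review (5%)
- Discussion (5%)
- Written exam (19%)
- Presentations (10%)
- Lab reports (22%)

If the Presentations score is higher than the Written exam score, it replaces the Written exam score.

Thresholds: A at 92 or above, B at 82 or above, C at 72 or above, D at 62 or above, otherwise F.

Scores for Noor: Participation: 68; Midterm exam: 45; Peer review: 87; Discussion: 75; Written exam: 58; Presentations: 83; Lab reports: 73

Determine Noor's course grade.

Presentations (83) > Written exam (58), so Written exam counts as 83.
Weighted total:
  Participation 68 × 0.12 = 8.16
  Midterm exam 45 × 0.27 = 12.15
  Peer review 87 × 0.05 = 4.35
  Discussion 75 × 0.05 = 3.75
  Written exam 83 × 0.19 = 15.77
  Presentations 83 × 0.1 = 8.3
  Lab reports 73 × 0.22 = 16.06
Sum = 68.54
68.54 is ≥ 62 and < 72 → D

D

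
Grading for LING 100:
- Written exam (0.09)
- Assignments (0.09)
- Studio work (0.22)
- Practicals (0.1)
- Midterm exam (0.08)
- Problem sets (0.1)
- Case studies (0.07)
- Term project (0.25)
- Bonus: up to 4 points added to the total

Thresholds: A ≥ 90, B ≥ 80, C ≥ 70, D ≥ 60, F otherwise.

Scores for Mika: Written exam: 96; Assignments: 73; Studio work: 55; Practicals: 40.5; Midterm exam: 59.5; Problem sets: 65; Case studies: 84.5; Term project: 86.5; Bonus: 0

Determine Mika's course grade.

Weighted total:
  Written exam 96 × 0.09 = 8.64
  Assignments 73 × 0.09 = 6.57
  Studio work 55 × 0.22 = 12.1
  Practicals 40.5 × 0.1 = 4.05
  Midterm exam 59.5 × 0.08 = 4.76
  Problem sets 65 × 0.1 = 6.5
  Case studies 84.5 × 0.07 = 5.915
  Term project 86.5 × 0.25 = 21.625
Sum = 70.16
Bonus: 70.16 + 0 = 70.16
70.16 is ≥ 70 and < 80 → C

C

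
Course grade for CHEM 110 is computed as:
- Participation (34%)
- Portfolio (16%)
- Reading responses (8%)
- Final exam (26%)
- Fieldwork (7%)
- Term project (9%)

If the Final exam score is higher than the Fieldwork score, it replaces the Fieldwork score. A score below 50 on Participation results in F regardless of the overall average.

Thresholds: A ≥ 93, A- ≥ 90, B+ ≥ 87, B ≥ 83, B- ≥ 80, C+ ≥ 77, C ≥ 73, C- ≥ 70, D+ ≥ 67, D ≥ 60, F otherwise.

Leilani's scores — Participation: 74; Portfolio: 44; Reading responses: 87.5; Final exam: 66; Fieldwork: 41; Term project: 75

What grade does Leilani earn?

D+

Final exam (66) > Fieldwork (41), so Fieldwork counts as 66.
Participation score 74 ≥ 50: minimum met.
Weighted total:
  Participation 74 × 0.34 = 25.16
  Portfolio 44 × 0.16 = 7.04
  Reading responses 87.5 × 0.08 = 7
  Final exam 66 × 0.26 = 17.16
  Fieldwork 66 × 0.07 = 4.62
  Term project 75 × 0.09 = 6.75
Sum = 67.73
67.73 is ≥ 67 and < 70 → D+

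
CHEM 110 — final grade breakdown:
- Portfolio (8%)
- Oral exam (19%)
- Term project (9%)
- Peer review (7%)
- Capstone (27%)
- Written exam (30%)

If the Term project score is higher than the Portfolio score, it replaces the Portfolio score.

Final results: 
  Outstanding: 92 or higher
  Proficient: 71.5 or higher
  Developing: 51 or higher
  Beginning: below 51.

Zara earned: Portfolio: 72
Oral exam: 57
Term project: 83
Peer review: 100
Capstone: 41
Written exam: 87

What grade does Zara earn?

Term project (83) > Portfolio (72), so Portfolio counts as 83.
Weighted total:
  Portfolio 83 × 0.08 = 6.64
  Oral exam 57 × 0.19 = 10.83
  Term project 83 × 0.09 = 7.47
  Peer review 100 × 0.07 = 7
  Capstone 41 × 0.27 = 11.07
  Written exam 87 × 0.3 = 26.1
Sum = 69.11
69.11 is ≥ 51 and < 71.5 → Developing

Developing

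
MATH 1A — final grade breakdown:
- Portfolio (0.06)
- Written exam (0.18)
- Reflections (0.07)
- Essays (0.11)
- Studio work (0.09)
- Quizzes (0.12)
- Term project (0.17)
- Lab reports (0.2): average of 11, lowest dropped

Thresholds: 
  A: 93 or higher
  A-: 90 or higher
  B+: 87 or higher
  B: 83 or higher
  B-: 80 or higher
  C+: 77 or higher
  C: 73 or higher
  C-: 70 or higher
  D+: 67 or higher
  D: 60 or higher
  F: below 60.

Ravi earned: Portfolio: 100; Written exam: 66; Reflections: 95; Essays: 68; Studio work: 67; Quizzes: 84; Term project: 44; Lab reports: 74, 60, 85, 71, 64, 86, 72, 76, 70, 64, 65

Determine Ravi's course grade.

C-

Lab reports: drop 60 → average of remaining 10 = 727/10 = 72.7
Weighted total:
  Portfolio 100 × 0.06 = 6
  Written exam 66 × 0.18 = 11.88
  Reflections 95 × 0.07 = 6.65
  Essays 68 × 0.11 = 7.48
  Studio work 67 × 0.09 = 6.03
  Quizzes 84 × 0.12 = 10.08
  Term project 44 × 0.17 = 7.48
  Lab reports 72.7 × 0.2 = 14.54
Sum = 70.14
70.14 is ≥ 70 and < 73 → C-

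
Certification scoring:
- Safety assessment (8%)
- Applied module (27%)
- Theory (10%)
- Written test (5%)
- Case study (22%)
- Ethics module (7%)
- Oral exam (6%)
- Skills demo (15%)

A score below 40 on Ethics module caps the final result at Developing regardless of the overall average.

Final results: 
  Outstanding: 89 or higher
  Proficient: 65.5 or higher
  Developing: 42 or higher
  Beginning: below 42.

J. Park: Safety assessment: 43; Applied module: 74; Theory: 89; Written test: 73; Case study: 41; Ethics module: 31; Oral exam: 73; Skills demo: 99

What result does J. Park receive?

Ethics module score 31 < 40: minimum not met.
Weighted total:
  Safety assessment 43 × 0.08 = 3.44
  Applied module 74 × 0.27 = 19.98
  Theory 89 × 0.1 = 8.9
  Written test 73 × 0.05 = 3.65
  Case study 41 × 0.22 = 9.02
  Ethics module 31 × 0.07 = 2.17
  Oral exam 73 × 0.06 = 4.38
  Skills demo 99 × 0.15 = 14.85
Sum = 66.39
66.39 would be Proficient; cap at Developing applies → Developing.

Developing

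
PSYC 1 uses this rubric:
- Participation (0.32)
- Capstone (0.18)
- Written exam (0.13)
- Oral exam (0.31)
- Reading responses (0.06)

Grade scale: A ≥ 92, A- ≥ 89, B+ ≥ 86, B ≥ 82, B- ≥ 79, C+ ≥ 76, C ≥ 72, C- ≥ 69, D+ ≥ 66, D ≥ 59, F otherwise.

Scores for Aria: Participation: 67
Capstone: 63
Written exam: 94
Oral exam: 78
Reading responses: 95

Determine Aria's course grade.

C

Weighted total:
  Participation 67 × 0.32 = 21.44
  Capstone 63 × 0.18 = 11.34
  Written exam 94 × 0.13 = 12.22
  Oral exam 78 × 0.31 = 24.18
  Reading responses 95 × 0.06 = 5.7
Sum = 74.88
74.88 is ≥ 72 and < 76 → C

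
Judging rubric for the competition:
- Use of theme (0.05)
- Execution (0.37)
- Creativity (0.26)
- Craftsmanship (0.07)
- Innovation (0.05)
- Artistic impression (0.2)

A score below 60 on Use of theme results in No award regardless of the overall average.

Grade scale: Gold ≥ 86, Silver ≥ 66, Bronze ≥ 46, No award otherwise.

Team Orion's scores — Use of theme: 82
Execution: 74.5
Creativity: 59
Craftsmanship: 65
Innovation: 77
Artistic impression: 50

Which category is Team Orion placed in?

Bronze

Use of theme score 82 ≥ 60: minimum met.
Weighted total:
  Use of theme 82 × 0.05 = 4.1
  Execution 74.5 × 0.37 = 27.565
  Creativity 59 × 0.26 = 15.34
  Craftsmanship 65 × 0.07 = 4.55
  Innovation 77 × 0.05 = 3.85
  Artistic impression 50 × 0.2 = 10
Sum = 65.405
65.405 is ≥ 46 and < 66 → Bronze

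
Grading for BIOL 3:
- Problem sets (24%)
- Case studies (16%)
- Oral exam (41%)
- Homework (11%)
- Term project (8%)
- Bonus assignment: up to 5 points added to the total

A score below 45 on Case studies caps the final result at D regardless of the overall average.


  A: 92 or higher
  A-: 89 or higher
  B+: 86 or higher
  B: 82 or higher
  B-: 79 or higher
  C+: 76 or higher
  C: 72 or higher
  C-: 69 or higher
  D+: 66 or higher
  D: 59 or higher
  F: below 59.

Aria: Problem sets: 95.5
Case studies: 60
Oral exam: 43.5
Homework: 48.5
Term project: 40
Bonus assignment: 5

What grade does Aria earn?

Case studies score 60 ≥ 45: minimum met.
Weighted total:
  Problem sets 95.5 × 0.24 = 22.92
  Case studies 60 × 0.16 = 9.6
  Oral exam 43.5 × 0.41 = 17.835
  Homework 48.5 × 0.11 = 5.335
  Term project 40 × 0.08 = 3.2
Sum = 58.89
Bonus assignment: 58.89 + 5 = 63.89
63.89 is ≥ 59 and < 66 → D

D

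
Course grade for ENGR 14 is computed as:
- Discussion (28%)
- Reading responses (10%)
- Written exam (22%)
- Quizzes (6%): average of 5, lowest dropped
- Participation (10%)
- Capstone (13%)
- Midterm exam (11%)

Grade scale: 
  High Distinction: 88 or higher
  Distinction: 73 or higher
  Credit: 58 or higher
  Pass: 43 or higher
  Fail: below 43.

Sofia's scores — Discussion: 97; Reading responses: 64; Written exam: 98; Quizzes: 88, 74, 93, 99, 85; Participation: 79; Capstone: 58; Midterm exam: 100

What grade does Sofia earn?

Distinction

Quizzes: drop 74 → average of remaining 4 = 365/4 = 91.25
Weighted total:
  Discussion 97 × 0.28 = 27.16
  Reading responses 64 × 0.1 = 6.4
  Written exam 98 × 0.22 = 21.56
  Quizzes 91.25 × 0.06 = 5.475
  Participation 79 × 0.1 = 7.9
  Capstone 58 × 0.13 = 7.54
  Midterm exam 100 × 0.11 = 11
Sum = 87.035
87.035 is ≥ 73 and < 88 → Distinction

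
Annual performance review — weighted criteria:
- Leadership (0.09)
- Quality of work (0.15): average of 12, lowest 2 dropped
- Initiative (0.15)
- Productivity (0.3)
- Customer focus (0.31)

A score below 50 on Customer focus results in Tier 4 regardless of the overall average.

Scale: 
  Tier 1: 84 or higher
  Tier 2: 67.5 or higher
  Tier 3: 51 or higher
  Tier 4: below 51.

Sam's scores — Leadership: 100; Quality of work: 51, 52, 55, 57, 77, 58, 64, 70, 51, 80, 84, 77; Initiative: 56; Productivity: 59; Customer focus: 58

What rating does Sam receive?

Tier 3

Quality of work: drop 51, 51 → average of remaining 10 = 674/10 = 67.4
Customer focus score 58 ≥ 50: minimum met.
Weighted total:
  Leadership 100 × 0.09 = 9
  Quality of work 67.4 × 0.15 = 10.11
  Initiative 56 × 0.15 = 8.4
  Productivity 59 × 0.3 = 17.7
  Customer focus 58 × 0.31 = 17.98
Sum = 63.19
63.19 is ≥ 51 and < 67.5 → Tier 3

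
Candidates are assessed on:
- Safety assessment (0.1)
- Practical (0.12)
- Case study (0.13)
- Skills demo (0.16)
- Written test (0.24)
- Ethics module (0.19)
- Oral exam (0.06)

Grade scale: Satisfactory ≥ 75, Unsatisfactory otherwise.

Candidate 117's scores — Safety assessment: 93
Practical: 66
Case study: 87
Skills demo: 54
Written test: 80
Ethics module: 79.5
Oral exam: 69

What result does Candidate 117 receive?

Weighted total:
  Safety assessment 93 × 0.1 = 9.3
  Practical 66 × 0.12 = 7.92
  Case study 87 × 0.13 = 11.31
  Skills demo 54 × 0.16 = 8.64
  Written test 80 × 0.24 = 19.2
  Ethics module 79.5 × 0.19 = 15.105
  Oral exam 69 × 0.06 = 4.14
Sum = 75.615
75.615 ≥ 75 → Satisfactory

Satisfactory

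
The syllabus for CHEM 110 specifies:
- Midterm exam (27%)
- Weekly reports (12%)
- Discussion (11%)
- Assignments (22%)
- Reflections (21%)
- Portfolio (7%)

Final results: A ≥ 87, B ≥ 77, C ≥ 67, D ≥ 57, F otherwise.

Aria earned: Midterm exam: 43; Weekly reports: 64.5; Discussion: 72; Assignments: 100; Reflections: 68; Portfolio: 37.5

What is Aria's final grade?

D

Weighted total:
  Midterm exam 43 × 0.27 = 11.61
  Weekly reports 64.5 × 0.12 = 7.74
  Discussion 72 × 0.11 = 7.92
  Assignments 100 × 0.22 = 22
  Reflections 68 × 0.21 = 14.28
  Portfolio 37.5 × 0.07 = 2.625
Sum = 66.175
66.175 is ≥ 57 and < 67 → D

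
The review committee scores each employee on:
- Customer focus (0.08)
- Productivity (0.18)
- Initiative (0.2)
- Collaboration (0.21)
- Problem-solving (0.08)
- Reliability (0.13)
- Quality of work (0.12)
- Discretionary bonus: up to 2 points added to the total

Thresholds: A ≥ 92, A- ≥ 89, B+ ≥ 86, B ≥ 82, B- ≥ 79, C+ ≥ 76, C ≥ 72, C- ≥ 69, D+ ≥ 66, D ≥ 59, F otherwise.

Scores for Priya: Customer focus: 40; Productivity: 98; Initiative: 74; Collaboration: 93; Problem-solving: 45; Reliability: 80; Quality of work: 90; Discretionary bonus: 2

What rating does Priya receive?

Weighted total:
  Customer focus 40 × 0.08 = 3.2
  Productivity 98 × 0.18 = 17.64
  Initiative 74 × 0.2 = 14.8
  Collaboration 93 × 0.21 = 19.53
  Problem-solving 45 × 0.08 = 3.6
  Reliability 80 × 0.13 = 10.4
  Quality of work 90 × 0.12 = 10.8
Sum = 79.97
Discretionary bonus: 79.97 + 2 = 81.97
81.97 is ≥ 79 and < 82 → B-

B-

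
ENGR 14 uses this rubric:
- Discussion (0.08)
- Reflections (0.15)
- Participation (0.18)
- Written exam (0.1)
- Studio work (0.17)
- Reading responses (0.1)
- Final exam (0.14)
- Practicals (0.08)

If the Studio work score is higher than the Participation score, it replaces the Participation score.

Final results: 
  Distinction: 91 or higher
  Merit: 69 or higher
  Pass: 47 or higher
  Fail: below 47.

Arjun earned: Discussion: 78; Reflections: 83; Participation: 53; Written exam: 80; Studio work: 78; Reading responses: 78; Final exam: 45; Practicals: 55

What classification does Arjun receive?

Merit

Studio work (78) > Participation (53), so Participation counts as 78.
Weighted total:
  Discussion 78 × 0.08 = 6.24
  Reflections 83 × 0.15 = 12.45
  Participation 78 × 0.18 = 14.04
  Written exam 80 × 0.1 = 8
  Studio work 78 × 0.17 = 13.26
  Reading responses 78 × 0.1 = 7.8
  Final exam 45 × 0.14 = 6.3
  Practicals 55 × 0.08 = 4.4
Sum = 72.49
72.49 is ≥ 69 and < 91 → Merit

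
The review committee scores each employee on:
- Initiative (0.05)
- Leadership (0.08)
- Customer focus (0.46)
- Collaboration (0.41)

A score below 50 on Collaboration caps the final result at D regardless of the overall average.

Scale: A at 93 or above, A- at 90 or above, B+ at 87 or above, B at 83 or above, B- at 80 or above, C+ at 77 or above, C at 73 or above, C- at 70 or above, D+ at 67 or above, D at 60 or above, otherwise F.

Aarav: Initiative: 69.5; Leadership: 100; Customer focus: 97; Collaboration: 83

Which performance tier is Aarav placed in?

A-

Collaboration score 83 ≥ 50: minimum met.
Weighted total:
  Initiative 69.5 × 0.05 = 3.475
  Leadership 100 × 0.08 = 8
  Customer focus 97 × 0.46 = 44.62
  Collaboration 83 × 0.41 = 34.03
Sum = 90.125
90.125 is ≥ 90 and < 93 → A-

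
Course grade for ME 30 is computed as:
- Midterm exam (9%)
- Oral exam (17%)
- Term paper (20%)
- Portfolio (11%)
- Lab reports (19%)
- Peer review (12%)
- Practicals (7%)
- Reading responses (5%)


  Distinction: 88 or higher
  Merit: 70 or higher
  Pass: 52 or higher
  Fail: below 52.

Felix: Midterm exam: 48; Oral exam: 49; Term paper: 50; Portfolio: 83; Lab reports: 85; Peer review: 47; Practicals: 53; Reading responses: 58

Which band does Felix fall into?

Pass

Weighted total:
  Midterm exam 48 × 0.09 = 4.32
  Oral exam 49 × 0.17 = 8.33
  Term paper 50 × 0.2 = 10
  Portfolio 83 × 0.11 = 9.13
  Lab reports 85 × 0.19 = 16.15
  Peer review 47 × 0.12 = 5.64
  Practicals 53 × 0.07 = 3.71
  Reading responses 58 × 0.05 = 2.9
Sum = 60.18
60.18 is ≥ 52 and < 70 → Pass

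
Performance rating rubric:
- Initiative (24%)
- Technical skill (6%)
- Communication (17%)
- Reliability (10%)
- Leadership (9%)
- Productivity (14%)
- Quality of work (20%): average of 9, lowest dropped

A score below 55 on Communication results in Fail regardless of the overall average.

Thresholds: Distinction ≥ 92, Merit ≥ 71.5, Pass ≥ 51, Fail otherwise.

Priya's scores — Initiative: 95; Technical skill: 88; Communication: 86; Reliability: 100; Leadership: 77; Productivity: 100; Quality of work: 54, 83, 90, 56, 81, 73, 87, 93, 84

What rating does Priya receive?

Quality of work: drop 54 → average of remaining 8 = 647/8 = 80.875
Communication score 86 ≥ 55: minimum met.
Weighted total:
  Initiative 95 × 0.24 = 22.8
  Technical skill 88 × 0.06 = 5.28
  Communication 86 × 0.17 = 14.62
  Reliability 100 × 0.1 = 10
  Leadership 77 × 0.09 = 6.93
  Productivity 100 × 0.14 = 14
  Quality of work 80.875 × 0.2 = 16.175
Sum = 89.805
89.805 is ≥ 71.5 and < 92 → Merit

Merit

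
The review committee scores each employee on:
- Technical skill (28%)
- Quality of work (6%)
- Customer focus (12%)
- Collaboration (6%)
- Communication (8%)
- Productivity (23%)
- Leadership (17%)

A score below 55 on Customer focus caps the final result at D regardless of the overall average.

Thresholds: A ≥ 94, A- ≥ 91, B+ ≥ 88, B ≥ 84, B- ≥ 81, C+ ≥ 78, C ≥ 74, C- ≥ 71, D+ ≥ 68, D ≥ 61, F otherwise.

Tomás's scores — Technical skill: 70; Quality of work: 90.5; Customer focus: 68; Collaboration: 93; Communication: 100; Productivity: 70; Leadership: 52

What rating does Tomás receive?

C-

Customer focus score 68 ≥ 55: minimum met.
Weighted total:
  Technical skill 70 × 0.28 = 19.6
  Quality of work 90.5 × 0.06 = 5.43
  Customer focus 68 × 0.12 = 8.16
  Collaboration 93 × 0.06 = 5.58
  Communication 100 × 0.08 = 8
  Productivity 70 × 0.23 = 16.1
  Leadership 52 × 0.17 = 8.84
Sum = 71.71
71.71 is ≥ 71 and < 74 → C-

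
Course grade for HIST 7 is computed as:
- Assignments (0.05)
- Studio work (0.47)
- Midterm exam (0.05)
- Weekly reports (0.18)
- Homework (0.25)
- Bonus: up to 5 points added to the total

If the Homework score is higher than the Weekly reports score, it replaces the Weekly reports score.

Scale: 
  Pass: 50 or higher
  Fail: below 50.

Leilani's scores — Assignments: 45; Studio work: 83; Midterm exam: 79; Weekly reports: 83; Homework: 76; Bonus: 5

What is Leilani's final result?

Homework (76) ≤ Weekly reports (83), so Weekly reports stays at 83.
Weighted total:
  Assignments 45 × 0.05 = 2.25
  Studio work 83 × 0.47 = 39.01
  Midterm exam 79 × 0.05 = 3.95
  Weekly reports 83 × 0.18 = 14.94
  Homework 76 × 0.25 = 19
Sum = 79.15
Bonus: 79.15 + 5 = 84.15
84.15 ≥ 50 → Pass

Pass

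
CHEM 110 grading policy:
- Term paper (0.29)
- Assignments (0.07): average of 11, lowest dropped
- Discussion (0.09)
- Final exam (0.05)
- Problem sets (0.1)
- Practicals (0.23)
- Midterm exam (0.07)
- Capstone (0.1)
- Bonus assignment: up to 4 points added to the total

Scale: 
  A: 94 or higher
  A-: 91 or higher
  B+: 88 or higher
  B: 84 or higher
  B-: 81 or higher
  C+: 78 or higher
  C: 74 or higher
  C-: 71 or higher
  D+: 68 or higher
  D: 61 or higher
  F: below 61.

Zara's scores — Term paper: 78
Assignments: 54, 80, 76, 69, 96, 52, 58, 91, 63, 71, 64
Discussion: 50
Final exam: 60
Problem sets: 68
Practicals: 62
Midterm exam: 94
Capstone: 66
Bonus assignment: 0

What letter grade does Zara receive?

D+

Assignments: drop 52 → average of remaining 10 = 722/10 = 72.2
Weighted total:
  Term paper 78 × 0.29 = 22.62
  Assignments 72.2 × 0.07 = 5.054
  Discussion 50 × 0.09 = 4.5
  Final exam 60 × 0.05 = 3
  Problem sets 68 × 0.1 = 6.8
  Practicals 62 × 0.23 = 14.26
  Midterm exam 94 × 0.07 = 6.58
  Capstone 66 × 0.1 = 6.6
Sum = 69.414
Bonus assignment: 69.414 + 0 = 69.414
69.414 is ≥ 68 and < 71 → D+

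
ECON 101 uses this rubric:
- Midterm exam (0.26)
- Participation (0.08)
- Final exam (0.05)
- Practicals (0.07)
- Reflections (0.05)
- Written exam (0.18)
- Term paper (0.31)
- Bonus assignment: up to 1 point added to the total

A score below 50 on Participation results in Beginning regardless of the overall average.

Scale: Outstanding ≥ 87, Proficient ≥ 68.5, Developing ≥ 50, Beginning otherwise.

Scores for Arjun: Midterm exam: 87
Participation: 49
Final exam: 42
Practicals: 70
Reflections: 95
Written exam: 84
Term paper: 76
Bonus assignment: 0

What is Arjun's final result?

Beginning

Participation score 49 < 50: minimum not met.
Weighted total:
  Midterm exam 87 × 0.26 = 22.62
  Participation 49 × 0.08 = 3.92
  Final exam 42 × 0.05 = 2.1
  Practicals 70 × 0.07 = 4.9
  Reflections 95 × 0.05 = 4.75
  Written exam 84 × 0.18 = 15.12
  Term paper 76 × 0.31 = 23.56
Sum = 76.97
Bonus assignment: 76.97 + 0 = 76.97
Because the Participation minimum was not met, the result is Beginning.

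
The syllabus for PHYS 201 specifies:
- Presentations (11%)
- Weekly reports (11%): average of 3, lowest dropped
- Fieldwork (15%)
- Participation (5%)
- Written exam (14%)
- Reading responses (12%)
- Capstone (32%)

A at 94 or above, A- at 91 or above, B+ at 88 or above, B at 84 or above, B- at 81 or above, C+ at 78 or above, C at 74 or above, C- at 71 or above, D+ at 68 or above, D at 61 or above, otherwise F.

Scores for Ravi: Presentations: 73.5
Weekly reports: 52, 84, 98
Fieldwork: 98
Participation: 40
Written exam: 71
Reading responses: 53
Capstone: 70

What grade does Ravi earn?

C-

Weekly reports: drop 52 → average of remaining 2 = 182/2 = 91
Weighted total:
  Presentations 73.5 × 0.11 = 8.085
  Weekly reports 91 × 0.11 = 10.01
  Fieldwork 98 × 0.15 = 14.7
  Participation 40 × 0.05 = 2
  Written exam 71 × 0.14 = 9.94
  Reading responses 53 × 0.12 = 6.36
  Capstone 70 × 0.32 = 22.4
Sum = 73.495
73.495 is ≥ 71 and < 74 → C-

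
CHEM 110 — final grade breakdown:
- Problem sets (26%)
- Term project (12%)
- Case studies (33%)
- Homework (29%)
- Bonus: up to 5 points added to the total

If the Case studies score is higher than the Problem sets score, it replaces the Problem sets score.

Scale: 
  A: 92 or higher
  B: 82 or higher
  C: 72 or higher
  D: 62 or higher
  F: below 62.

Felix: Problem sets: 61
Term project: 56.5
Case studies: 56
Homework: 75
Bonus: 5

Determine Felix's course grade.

D

Case studies (56) ≤ Problem sets (61), so Problem sets stays at 61.
Weighted total:
  Problem sets 61 × 0.26 = 15.86
  Term project 56.5 × 0.12 = 6.78
  Case studies 56 × 0.33 = 18.48
  Homework 75 × 0.29 = 21.75
Sum = 62.87
Bonus: 62.87 + 5 = 67.87
67.87 is ≥ 62 and < 72 → D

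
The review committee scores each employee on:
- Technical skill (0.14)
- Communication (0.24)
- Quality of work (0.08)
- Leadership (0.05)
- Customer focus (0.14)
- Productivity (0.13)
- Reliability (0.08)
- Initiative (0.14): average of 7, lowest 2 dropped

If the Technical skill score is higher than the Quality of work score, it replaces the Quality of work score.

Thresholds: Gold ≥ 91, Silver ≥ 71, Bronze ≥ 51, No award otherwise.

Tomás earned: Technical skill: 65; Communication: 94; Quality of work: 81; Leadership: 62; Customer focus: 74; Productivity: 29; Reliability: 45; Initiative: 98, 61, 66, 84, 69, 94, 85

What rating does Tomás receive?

Initiative: drop 61, 66 → average of remaining 5 = 430/5 = 86
Technical skill (65) ≤ Quality of work (81), so Quality of work stays at 81.
Weighted total:
  Technical skill 65 × 0.14 = 9.1
  Communication 94 × 0.24 = 22.56
  Quality of work 81 × 0.08 = 6.48
  Leadership 62 × 0.05 = 3.1
  Customer focus 74 × 0.14 = 10.36
  Productivity 29 × 0.13 = 3.77
  Reliability 45 × 0.08 = 3.6
  Initiative 86 × 0.14 = 12.04
Sum = 71.01
71.01 is ≥ 71 and < 91 → Silver

Silver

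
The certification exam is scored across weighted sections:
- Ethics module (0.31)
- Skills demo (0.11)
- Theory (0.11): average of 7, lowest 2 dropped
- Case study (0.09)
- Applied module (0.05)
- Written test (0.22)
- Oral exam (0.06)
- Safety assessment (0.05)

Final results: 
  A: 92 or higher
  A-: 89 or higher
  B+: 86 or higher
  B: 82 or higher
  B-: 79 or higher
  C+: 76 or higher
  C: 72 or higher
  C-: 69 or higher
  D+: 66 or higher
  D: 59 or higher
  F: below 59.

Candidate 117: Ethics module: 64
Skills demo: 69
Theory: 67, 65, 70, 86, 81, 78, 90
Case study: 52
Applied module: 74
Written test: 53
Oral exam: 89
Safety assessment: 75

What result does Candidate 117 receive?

Theory: drop 65, 67 → average of remaining 5 = 405/5 = 81
Weighted total:
  Ethics module 64 × 0.31 = 19.84
  Skills demo 69 × 0.11 = 7.59
  Theory 81 × 0.11 = 8.91
  Case study 52 × 0.09 = 4.68
  Applied module 74 × 0.05 = 3.7
  Written test 53 × 0.22 = 11.66
  Oral exam 89 × 0.06 = 5.34
  Safety assessment 75 × 0.05 = 3.75
Sum = 65.47
65.47 is ≥ 59 and < 66 → D

D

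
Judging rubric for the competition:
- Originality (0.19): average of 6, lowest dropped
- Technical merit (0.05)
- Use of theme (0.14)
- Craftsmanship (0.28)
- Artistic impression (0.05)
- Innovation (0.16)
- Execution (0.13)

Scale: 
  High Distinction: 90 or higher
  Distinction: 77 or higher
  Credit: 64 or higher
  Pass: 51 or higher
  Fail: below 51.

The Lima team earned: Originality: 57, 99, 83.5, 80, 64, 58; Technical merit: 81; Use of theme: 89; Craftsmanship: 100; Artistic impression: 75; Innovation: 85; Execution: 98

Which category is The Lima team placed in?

Distinction

Originality: drop 57 → average of remaining 5 = 384.5/5 = 76.9
Weighted total:
  Originality 76.9 × 0.19 = 14.611
  Technical merit 81 × 0.05 = 4.05
  Use of theme 89 × 0.14 = 12.46
  Craftsmanship 100 × 0.28 = 28
  Artistic impression 75 × 0.05 = 3.75
  Innovation 85 × 0.16 = 13.6
  Execution 98 × 0.13 = 12.74
Sum = 89.211
89.211 is ≥ 77 and < 90 → Distinction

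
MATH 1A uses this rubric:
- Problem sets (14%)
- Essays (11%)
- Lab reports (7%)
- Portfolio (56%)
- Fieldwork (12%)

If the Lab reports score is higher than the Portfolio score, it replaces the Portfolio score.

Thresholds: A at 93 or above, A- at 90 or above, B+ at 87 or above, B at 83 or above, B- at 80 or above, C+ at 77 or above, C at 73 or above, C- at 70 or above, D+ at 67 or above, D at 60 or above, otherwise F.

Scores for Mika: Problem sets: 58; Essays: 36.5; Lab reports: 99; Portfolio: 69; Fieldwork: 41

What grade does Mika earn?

C+

Lab reports (99) > Portfolio (69), so Portfolio counts as 99.
Weighted total:
  Problem sets 58 × 0.14 = 8.12
  Essays 36.5 × 0.11 = 4.015
  Lab reports 99 × 0.07 = 6.93
  Portfolio 99 × 0.56 = 55.44
  Fieldwork 41 × 0.12 = 4.92
Sum = 79.425
79.425 is ≥ 77 and < 80 → C+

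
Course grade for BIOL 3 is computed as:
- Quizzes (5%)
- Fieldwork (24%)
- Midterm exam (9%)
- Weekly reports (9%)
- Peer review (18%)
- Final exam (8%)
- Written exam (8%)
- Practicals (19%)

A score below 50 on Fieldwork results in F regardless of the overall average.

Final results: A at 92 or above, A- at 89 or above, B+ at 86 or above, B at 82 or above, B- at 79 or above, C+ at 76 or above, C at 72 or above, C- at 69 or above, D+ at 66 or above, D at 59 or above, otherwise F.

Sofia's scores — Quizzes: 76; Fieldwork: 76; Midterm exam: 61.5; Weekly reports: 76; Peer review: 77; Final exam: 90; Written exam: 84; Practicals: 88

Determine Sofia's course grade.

Fieldwork score 76 ≥ 50: minimum met.
Weighted total:
  Quizzes 76 × 0.05 = 3.8
  Fieldwork 76 × 0.24 = 18.24
  Midterm exam 61.5 × 0.09 = 5.535
  Weekly reports 76 × 0.09 = 6.84
  Peer review 77 × 0.18 = 13.86
  Final exam 90 × 0.08 = 7.2
  Written exam 84 × 0.08 = 6.72
  Practicals 88 × 0.19 = 16.72
Sum = 78.915
78.915 is ≥ 76 and < 79 → C+

C+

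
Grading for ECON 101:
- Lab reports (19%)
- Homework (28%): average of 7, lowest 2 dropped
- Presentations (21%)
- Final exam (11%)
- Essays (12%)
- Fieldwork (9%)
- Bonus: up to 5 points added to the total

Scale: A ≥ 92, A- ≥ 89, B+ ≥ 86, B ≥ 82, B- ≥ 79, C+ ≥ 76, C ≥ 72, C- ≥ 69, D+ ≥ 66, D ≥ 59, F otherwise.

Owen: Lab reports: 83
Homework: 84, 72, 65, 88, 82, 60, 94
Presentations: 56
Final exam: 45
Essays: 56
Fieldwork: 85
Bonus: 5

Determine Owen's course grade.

Homework: drop 60, 65 → average of remaining 5 = 420/5 = 84
Weighted total:
  Lab reports 83 × 0.19 = 15.77
  Homework 84 × 0.28 = 23.52
  Presentations 56 × 0.21 = 11.76
  Final exam 45 × 0.11 = 4.95
  Essays 56 × 0.12 = 6.72
  Fieldwork 85 × 0.09 = 7.65
Sum = 70.37
Bonus: 70.37 + 5 = 75.37
75.37 is ≥ 72 and < 76 → C

C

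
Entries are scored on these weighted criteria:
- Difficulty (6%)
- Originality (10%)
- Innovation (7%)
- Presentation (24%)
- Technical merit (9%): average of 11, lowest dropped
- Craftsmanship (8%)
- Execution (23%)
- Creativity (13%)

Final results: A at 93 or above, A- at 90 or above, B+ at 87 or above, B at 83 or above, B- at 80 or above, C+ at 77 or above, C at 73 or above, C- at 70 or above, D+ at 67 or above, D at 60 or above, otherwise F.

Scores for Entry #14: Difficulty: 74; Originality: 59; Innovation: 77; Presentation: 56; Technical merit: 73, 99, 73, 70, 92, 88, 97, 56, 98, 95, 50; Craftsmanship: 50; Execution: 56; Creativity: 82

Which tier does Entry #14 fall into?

Technical merit: drop 50 → average of remaining 10 = 841/10 = 84.1
Weighted total:
  Difficulty 74 × 0.06 = 4.44
  Originality 59 × 0.1 = 5.9
  Innovation 77 × 0.07 = 5.39
  Presentation 56 × 0.24 = 13.44
  Technical merit 84.1 × 0.09 = 7.569
  Craftsmanship 50 × 0.08 = 4
  Execution 56 × 0.23 = 12.88
  Creativity 82 × 0.13 = 10.66
Sum = 64.279
64.279 is ≥ 60 and < 67 → D

D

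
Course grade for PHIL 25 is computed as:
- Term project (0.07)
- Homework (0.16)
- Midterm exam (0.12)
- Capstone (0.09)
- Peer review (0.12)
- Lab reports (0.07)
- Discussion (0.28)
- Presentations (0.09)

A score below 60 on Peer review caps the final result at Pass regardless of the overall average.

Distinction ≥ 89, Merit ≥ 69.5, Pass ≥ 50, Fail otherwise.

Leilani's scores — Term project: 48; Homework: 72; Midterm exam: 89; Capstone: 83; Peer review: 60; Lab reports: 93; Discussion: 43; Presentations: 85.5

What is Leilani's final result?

Peer review score 60 ≥ 60: minimum met.
Weighted total:
  Term project 48 × 0.07 = 3.36
  Homework 72 × 0.16 = 11.52
  Midterm exam 89 × 0.12 = 10.68
  Capstone 83 × 0.09 = 7.47
  Peer review 60 × 0.12 = 7.2
  Lab reports 93 × 0.07 = 6.51
  Discussion 43 × 0.28 = 12.04
  Presentations 85.5 × 0.09 = 7.695
Sum = 66.475
66.475 is ≥ 50 and < 69.5 → Pass

Pass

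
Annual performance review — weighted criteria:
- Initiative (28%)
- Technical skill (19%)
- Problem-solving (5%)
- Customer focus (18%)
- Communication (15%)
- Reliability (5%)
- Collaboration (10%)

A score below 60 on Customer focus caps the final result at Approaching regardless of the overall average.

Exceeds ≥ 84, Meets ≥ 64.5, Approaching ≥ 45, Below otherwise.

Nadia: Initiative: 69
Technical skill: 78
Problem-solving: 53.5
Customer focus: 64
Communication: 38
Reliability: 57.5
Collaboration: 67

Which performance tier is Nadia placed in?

Approaching

Customer focus score 64 ≥ 60: minimum met.
Weighted total:
  Initiative 69 × 0.28 = 19.32
  Technical skill 78 × 0.19 = 14.82
  Problem-solving 53.5 × 0.05 = 2.675
  Customer focus 64 × 0.18 = 11.52
  Communication 38 × 0.15 = 5.7
  Reliability 57.5 × 0.05 = 2.875
  Collaboration 67 × 0.1 = 6.7
Sum = 63.61
63.61 is ≥ 45 and < 64.5 → Approaching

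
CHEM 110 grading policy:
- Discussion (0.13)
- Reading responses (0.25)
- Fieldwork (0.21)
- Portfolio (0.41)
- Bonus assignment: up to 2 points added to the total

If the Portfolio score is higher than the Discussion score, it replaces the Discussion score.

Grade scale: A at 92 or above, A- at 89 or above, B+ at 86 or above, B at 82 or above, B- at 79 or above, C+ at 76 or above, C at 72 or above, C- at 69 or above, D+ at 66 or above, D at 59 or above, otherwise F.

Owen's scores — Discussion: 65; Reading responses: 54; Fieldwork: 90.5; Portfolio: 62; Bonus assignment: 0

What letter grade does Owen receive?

D+

Portfolio (62) ≤ Discussion (65), so Discussion stays at 65.
Weighted total:
  Discussion 65 × 0.13 = 8.45
  Reading responses 54 × 0.25 = 13.5
  Fieldwork 90.5 × 0.21 = 19.005
  Portfolio 62 × 0.41 = 25.42
Sum = 66.375
Bonus assignment: 66.375 + 0 = 66.375
66.375 is ≥ 66 and < 69 → D+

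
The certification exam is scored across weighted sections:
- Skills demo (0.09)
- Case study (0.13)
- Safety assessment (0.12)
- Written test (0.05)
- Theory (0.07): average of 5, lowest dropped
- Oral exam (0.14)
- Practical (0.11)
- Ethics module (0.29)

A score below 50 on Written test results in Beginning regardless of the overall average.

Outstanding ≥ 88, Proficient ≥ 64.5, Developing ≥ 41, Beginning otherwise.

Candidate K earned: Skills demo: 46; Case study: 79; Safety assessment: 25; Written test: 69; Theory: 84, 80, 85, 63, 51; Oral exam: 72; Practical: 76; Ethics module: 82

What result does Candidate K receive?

Theory: drop 51 → average of remaining 4 = 312/4 = 78
Written test score 69 ≥ 50: minimum met.
Weighted total:
  Skills demo 46 × 0.09 = 4.14
  Case study 79 × 0.13 = 10.27
  Safety assessment 25 × 0.12 = 3
  Written test 69 × 0.05 = 3.45
  Theory 78 × 0.07 = 5.46
  Oral exam 72 × 0.14 = 10.08
  Practical 76 × 0.11 = 8.36
  Ethics module 82 × 0.29 = 23.78
Sum = 68.54
68.54 is ≥ 64.5 and < 88 → Proficient

Proficient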